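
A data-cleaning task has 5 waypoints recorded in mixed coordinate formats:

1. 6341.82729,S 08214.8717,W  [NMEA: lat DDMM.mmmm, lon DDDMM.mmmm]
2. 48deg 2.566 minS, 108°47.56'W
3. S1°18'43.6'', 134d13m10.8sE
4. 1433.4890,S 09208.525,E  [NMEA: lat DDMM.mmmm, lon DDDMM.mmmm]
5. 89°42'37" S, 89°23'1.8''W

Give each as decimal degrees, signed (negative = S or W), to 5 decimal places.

Point 1:
  Latitude: degrees = first 2 digits = 63, minutes = 41.82729; 63 + 41.82729/60 = 63.697122
  S → negative
  Longitude: degrees = first 3 digits = 82, minutes = 14.8717; 82 + 14.8717/60 = 82.247862
  W ⇒ negate
Point 2:
  Latitude: 2.566′ = 0.042767°; total 48.042767
  S ⇒ negate
  Longitude: 47.56′ = 0.792667°; total 108.792667
  W ⇒ negate
Point 3:
  Lat: 1° + 18/60 + 43.6/3600 = 1 + 0.300000 + 0.012111 = 1.312111
  S → negative
  Longitude: 134 + 13/60 + 10.8/3600 = 134.219667
  E → positive
Point 4:
  Lat: split at 2 digits → 14° and 33.489′; 14 + 33.489/60 = 14.558150
  hemisphere S, so the sign is −
  Longitude: degrees = first 3 digits = 92, minutes = 8.525; 92 + 8.525/60 = 92.142083
  E → positive
Point 5:
  Latitude: 89 + 42/60 + 37/3600 = 89.710278
  S → negative
  Longitude: 23′ + 1.8″ = 23.03000′; 89 + 23.03000/60 = 89.383833
  hemisphere W, so the sign is −

1. -63.69712, -82.24786
2. -48.04277, -108.79267
3. -1.31211, 134.21967
4. -14.55815, 92.14208
5. -89.71028, -89.38383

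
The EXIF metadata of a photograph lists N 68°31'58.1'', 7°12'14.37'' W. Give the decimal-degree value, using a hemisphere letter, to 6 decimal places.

Latitude: 68° + 31/60 + 58.1/3600 = 68 + 0.516667 + 0.016139 = 68.5328056
Lon: 7 + 12/60 + 14.37/3600 = 7.2039917

68.532806° N, 7.203992° W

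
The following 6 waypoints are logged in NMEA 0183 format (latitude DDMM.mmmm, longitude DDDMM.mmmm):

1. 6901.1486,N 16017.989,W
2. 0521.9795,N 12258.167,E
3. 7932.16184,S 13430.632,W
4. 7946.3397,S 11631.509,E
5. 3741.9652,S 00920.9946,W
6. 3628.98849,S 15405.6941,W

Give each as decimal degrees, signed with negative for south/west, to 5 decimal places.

Point 1:
  φ: split at 2 digits → 69° and 1.1486′; 69 + 1.1486/60 = 69.019143
  N → positive
  λ: split at 3 digits → 160° and 17.989′; 160 + 17.989/60 = 160.299817
  W ⇒ negate
Point 2:
  Latitude: degrees = first 2 digits = 5, minutes = 21.9795; 5 + 21.9795/60 = 5.366325
  N → positive
  Lon: degrees = first 3 digits = 122, minutes = 58.167; 122 + 58.167/60 = 122.969450
  E ⇒ keep positive
Point 3:
  Latitude: degrees = first 2 digits = 79, minutes = 32.16184; 79 + 32.16184/60 = 79.536031
  S → negative
  Longitude: split at 3 digits → 134° and 30.632′; 134 + 30.632/60 = 134.510533
  hemisphere W, so the sign is −
Point 4:
  Lat: degrees = first 2 digits = 79, minutes = 46.3397; 79 + 46.3397/60 = 79.772328
  hemisphere S, so the sign is −
  Lon: degrees = first 3 digits = 116, minutes = 31.509; 116 + 31.509/60 = 116.525150
  E ⇒ keep positive
Point 5:
  Lat: degrees = first 2 digits = 37, minutes = 41.9652; 37 + 41.9652/60 = 37.699420
  S ⇒ negate
  Lon: degrees = first 3 digits = 9, minutes = 20.9946; 9 + 20.9946/60 = 9.349910
  W → negative
Point 6:
  Latitude: degrees = first 2 digits = 36, minutes = 28.98849; 36 + 28.98849/60 = 36.483142
  hemisphere S, so the sign is −
  Longitude: split at 3 digits → 154° and 5.6941′; 154 + 5.6941/60 = 154.094902
  W ⇒ negate

1. 69.01914, -160.29982
2. 5.36633, 122.96945
3. -79.53603, -134.51053
4. -79.77233, 116.52515
5. -37.69942, -9.34991
6. -36.48314, -154.09490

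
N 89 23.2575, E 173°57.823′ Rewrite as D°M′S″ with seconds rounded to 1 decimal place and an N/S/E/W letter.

89°23′15.5″ N, 173°57′49.4″ E

Lat: fractional minutes 0.25750 × 60 = 15.450″
Longitude: fractional minutes 0.82300 × 60 = 49.380″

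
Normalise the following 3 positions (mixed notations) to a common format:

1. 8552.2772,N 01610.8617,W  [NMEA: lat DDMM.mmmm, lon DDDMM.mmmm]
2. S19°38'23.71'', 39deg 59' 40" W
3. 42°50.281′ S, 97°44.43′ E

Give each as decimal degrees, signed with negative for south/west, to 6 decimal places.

Point 1:
  Latitude: split at 2 digits → 85° and 52.2772′; 85 + 52.2772/60 = 85.8712867
  N → positive
  λ: split at 3 digits → 016° and 10.8617′; 16 + 10.8617/60 = 16.1810283
  hemisphere W, so the sign is −
Point 2:
  φ: 19 + 38/60 + 23.71/3600 = 19.6399194
  S → negative
  Longitude: 59′ + 40″ = 59.66667′; 39 + 59.66667/60 = 39.9944444
  W → negative
Point 3:
  Latitude: 50.281′ = 0.838017°; total 42.8380167
  hemisphere S, so the sign is −
  Lon: 44.43′ = 0.740500°; total 97.7405000
  E → positive

1. 85.871287, -16.181028
2. -19.639919, -39.994444
3. -42.838017, 97.740500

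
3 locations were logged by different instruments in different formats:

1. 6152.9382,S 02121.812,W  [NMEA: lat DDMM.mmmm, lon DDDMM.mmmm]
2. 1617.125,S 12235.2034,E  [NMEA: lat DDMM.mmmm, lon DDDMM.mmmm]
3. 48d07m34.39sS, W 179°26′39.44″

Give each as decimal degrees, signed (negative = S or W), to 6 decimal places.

1. -61.882303, -21.363533
2. -16.285417, 122.586723
3. -48.126219, -179.444289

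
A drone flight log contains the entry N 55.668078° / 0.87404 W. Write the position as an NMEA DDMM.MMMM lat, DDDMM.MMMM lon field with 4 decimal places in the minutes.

5540.0847,N / 00052.4424,W

φ: minutes = (55.668078 − 55) × 60 = 40.084680
Lon: minutes = (0.874040 − 0) × 60 = 52.442400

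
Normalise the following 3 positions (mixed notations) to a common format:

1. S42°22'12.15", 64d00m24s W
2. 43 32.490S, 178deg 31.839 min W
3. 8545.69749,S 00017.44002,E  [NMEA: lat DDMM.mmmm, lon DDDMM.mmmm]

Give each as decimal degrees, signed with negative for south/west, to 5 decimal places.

Point 1:
  Latitude: 42 + 22/60 + 12.15/3600 = 42.370042
  S → negative
  Lon: 64 + 0/60 + 24/3600 = 64.006667
  W → negative
Point 2:
  Latitude: 43 + 32.49/60 = 43.541500
  hemisphere S, so the sign is −
  λ: 31.839′ = 0.530650°; total 178.530650
  W → negative
Point 3:
  Latitude: split at 2 digits → 85° and 45.69749′; 85 + 45.69749/60 = 85.761625
  S → negative
  Lon: split at 3 digits → 000° and 17.44002′; 0 + 17.44002/60 = 0.290667
  E ⇒ keep positive

1. -42.37004, -64.00667
2. -43.54150, -178.53065
3. -85.76162, 0.29067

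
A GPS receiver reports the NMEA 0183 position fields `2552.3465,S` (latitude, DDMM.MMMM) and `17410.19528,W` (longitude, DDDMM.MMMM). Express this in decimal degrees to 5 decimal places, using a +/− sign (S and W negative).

Latitude: degrees = first 2 digits = 25, minutes = 52.3465; 25 + 52.3465/60 = 25.872442
S ⇒ negate
Longitude: split at 3 digits → 174° and 10.19528′; 174 + 10.19528/60 = 174.169921
W → negative

-25.87244, -174.16992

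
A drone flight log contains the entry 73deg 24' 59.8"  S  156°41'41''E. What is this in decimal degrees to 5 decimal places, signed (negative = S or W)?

-73.41661, 156.69472

Latitude: 24′ + 59.8″ = 24.99667′; 73 + 24.99667/60 = 73.416611
S → negative
Longitude: 156° + 41/60 + 41/3600 = 156 + 0.683333 + 0.011389 = 156.694722
E ⇒ keep positive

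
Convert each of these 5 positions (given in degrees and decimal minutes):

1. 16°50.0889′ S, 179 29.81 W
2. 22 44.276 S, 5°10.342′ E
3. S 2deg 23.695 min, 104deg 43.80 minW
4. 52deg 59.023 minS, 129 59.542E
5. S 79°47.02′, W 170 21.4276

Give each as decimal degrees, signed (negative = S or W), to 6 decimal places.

1. -16.834815, -179.496833
2. -22.737933, 5.172367
3. -2.394917, -104.730000
4. -52.983717, 129.992367
5. -79.783667, -170.357127

Point 1:
  Latitude: 16 + 50.0889/60 = 16.8348150
  hemisphere S, so the sign is −
  Lon: 179 + 29.81/60 = 179.4968333
  hemisphere W, so the sign is −
Point 2:
  φ: 22 + 44.276/60 = 22.7379333
  S ⇒ negate
  Longitude: 10.342′ = 0.172367°; total 5.1723667
  E → positive
Point 3:
  Latitude: 2 + 23.695/60 = 2.3949167
  hemisphere S, so the sign is −
  Longitude: 104 + 43.8/60 = 104.7300000
  W ⇒ negate
Point 4:
  Latitude: 52 + 59.023/60 = 52.9837167
  S ⇒ negate
  Longitude: 129 + 59.542/60 = 129.9923667
  E ⇒ keep positive
Point 5:
  Latitude: 47.02′ = 0.783667°; total 79.7836667
  S ⇒ negate
  Longitude: 21.4276′ = 0.357127°; total 170.3571267
  W → negative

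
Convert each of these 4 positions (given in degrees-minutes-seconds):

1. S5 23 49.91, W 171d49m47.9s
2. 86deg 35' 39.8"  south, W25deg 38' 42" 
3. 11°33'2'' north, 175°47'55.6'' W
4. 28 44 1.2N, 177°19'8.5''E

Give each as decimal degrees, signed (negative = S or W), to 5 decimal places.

Point 1:
  Lat: 5° + 23/60 + 49.91/3600 = 5 + 0.383333 + 0.013864 = 5.397197
  S → negative
  Lon: 171 + 49/60 + 47.9/3600 = 171.829972
  W ⇒ negate
Point 2:
  Latitude: 86° + 35/60 + 39.8/3600 = 86 + 0.583333 + 0.011056 = 86.594389
  S → negative
  Lon: 25° + 38/60 + 42/3600 = 25 + 0.633333 + 0.011667 = 25.645000
  W ⇒ negate
Point 3:
  φ: 11° + 33/60 + 2/3600 = 11 + 0.550000 + 0.000556 = 11.550556
  N ⇒ keep positive
  Lon: 47′ + 55.6″ = 47.92667′; 175 + 47.92667/60 = 175.798778
  W → negative
Point 4:
  Lat: 44′ + 1.2″ = 44.02000′; 28 + 44.02000/60 = 28.733667
  N → positive
  λ: 19′ + 8.5″ = 19.14167′; 177 + 19.14167/60 = 177.319028
  E → positive

1. -5.39720, -171.82997
2. -86.59439, -25.64500
3. 11.55056, -175.79878
4. 28.73367, 177.31903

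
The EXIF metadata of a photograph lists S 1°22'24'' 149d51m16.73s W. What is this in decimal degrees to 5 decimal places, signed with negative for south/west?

Lat: 1° + 22/60 + 24/3600 = 1 + 0.366667 + 0.006667 = 1.373333
S ⇒ negate
Longitude: 51′ + 16.73″ = 51.27883′; 149 + 51.27883/60 = 149.854647
W → negative

-1.37333, -149.85465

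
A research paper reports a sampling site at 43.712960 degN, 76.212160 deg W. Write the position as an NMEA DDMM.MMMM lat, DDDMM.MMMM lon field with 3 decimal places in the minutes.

4342.778,N / 07612.730,W

Latitude: fractional part 0.712960 → 42.77760 minutes
Lon: 76° + 0.212160 × 60 = 76° 12.72960′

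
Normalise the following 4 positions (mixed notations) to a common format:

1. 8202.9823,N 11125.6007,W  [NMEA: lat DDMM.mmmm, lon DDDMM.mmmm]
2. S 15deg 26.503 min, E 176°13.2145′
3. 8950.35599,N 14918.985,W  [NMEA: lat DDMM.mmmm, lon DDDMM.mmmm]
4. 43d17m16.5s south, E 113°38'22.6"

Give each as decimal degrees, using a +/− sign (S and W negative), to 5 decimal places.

Point 1:
  Latitude: degrees = first 2 digits = 82, minutes = 2.9823; 82 + 2.9823/60 = 82.049705
  N ⇒ keep positive
  λ: split at 3 digits → 111° and 25.6007′; 111 + 25.6007/60 = 111.426678
  hemisphere W, so the sign is −
Point 2:
  Latitude: 26.503′ = 0.441717°; total 15.441717
  S → negative
  Lon: 13.2145′ = 0.220242°; total 176.220242
  E ⇒ keep positive
Point 3:
  Latitude: degrees = first 2 digits = 89, minutes = 50.35599; 89 + 50.35599/60 = 89.839267
  N ⇒ keep positive
  Longitude: degrees = first 3 digits = 149, minutes = 18.985; 149 + 18.985/60 = 149.316417
  W ⇒ negate
Point 4:
  Latitude: 43° + 17/60 + 16.5/3600 = 43 + 0.283333 + 0.004583 = 43.287917
  S ⇒ negate
  λ: 38′ + 22.6″ = 38.37667′; 113 + 38.37667/60 = 113.639611
  E → positive

1. 82.04971, -111.42668
2. -15.44172, 176.22024
3. 89.83927, -149.31642
4. -43.28792, 113.63961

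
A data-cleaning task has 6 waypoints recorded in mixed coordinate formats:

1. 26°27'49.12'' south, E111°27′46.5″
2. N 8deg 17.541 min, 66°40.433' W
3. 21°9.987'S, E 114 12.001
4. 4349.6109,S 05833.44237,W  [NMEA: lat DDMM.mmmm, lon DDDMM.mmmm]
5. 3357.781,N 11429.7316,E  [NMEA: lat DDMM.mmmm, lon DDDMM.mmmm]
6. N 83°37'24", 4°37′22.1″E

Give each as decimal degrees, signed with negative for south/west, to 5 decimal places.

Point 1:
  Latitude: 26° + 27/60 + 49.12/3600 = 26 + 0.450000 + 0.013644 = 26.463644
  S → negative
  Longitude: 27′ + 46.5″ = 27.77500′; 111 + 27.77500/60 = 111.462917
  E ⇒ keep positive
Point 2:
  Lat: 8 + 17.541/60 = 8.292350
  N → positive
  Lon: 40.433′ = 0.673883°; total 66.673883
  W ⇒ negate
Point 3:
  Latitude: 21 + 9.987/60 = 21.166450
  hemisphere S, so the sign is −
  λ: 12.001′ = 0.200017°; total 114.200017
  E → positive
Point 4:
  Lat: degrees = first 2 digits = 43, minutes = 49.6109; 43 + 49.6109/60 = 43.826848
  hemisphere S, so the sign is −
  Longitude: split at 3 digits → 058° and 33.44237′; 58 + 33.44237/60 = 58.557373
  hemisphere W, so the sign is −
Point 5:
  Lat: split at 2 digits → 33° and 57.781′; 33 + 57.781/60 = 33.963017
  N → positive
  Longitude: split at 3 digits → 114° and 29.7316′; 114 + 29.7316/60 = 114.495527
  E → positive
Point 6:
  φ: 83 + 37/60 + 24/3600 = 83.623333
  N → positive
  Lon: 37′ + 22.1″ = 37.36833′; 4 + 37.36833/60 = 4.622806
  E → positive

1. -26.46364, 111.46292
2. 8.29235, -66.67388
3. -21.16645, 114.20002
4. -43.82685, -58.55737
5. 33.96302, 114.49553
6. 83.62333, 4.62281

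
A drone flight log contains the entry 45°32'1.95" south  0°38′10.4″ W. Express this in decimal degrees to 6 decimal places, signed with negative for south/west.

φ: 32′ + 1.95″ = 32.03250′; 45 + 32.03250/60 = 45.5338750
hemisphere S, so the sign is −
Lon: 38′ + 10.4″ = 38.17333′; 0 + 38.17333/60 = 0.6362222
W ⇒ negate

-45.533875, -0.636222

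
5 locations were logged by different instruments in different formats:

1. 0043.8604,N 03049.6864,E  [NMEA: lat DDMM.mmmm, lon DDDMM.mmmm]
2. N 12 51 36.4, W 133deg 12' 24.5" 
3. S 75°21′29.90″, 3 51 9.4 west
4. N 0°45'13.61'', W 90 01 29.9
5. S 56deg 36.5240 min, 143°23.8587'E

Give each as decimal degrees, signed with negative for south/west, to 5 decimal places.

1. 0.73101, 30.82811
2. 12.86011, -133.20681
3. -75.35831, -3.85261
4. 0.75378, -90.02497
5. -56.60873, 143.39765

Point 1:
  φ: split at 2 digits → 00° and 43.8604′; 0 + 43.8604/60 = 0.731007
  N ⇒ keep positive
  λ: degrees = first 3 digits = 30, minutes = 49.6864; 30 + 49.6864/60 = 30.828107
  E ⇒ keep positive
Point 2:
  φ: 12 + 51/60 + 36.4/3600 = 12.860111
  N → positive
  λ: 12′ + 24.5″ = 12.40833′; 133 + 12.40833/60 = 133.206806
  hemisphere W, so the sign is −
Point 3:
  φ: 21′ + 29.9″ = 21.49833′; 75 + 21.49833/60 = 75.358306
  S ⇒ negate
  Lon: 3 + 51/60 + 9.4/3600 = 3.852611
  W ⇒ negate
Point 4:
  Latitude: 0 + 45/60 + 13.61/3600 = 0.753781
  N ⇒ keep positive
  Longitude: 1′ + 29.9″ = 1.49833′; 90 + 1.49833/60 = 90.024972
  hemisphere W, so the sign is −
Point 5:
  Latitude: 56 + 36.524/60 = 56.608733
  S ⇒ negate
  λ: 143 + 23.8587/60 = 143.397645
  E ⇒ keep positive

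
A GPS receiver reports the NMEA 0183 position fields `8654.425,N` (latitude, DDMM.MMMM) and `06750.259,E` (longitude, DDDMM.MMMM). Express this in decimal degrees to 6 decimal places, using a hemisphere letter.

86.907083° N, 67.837650° E

φ: degrees = first 2 digits = 86, minutes = 54.425; 86 + 54.425/60 = 86.9070833
λ: degrees = first 3 digits = 67, minutes = 50.259; 67 + 50.259/60 = 67.8376500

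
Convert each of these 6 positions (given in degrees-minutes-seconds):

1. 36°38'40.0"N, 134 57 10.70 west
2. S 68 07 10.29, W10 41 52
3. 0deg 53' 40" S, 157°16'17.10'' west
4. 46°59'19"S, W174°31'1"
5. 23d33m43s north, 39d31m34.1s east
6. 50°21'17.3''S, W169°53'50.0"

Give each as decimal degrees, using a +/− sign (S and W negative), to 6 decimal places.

Point 1:
  Latitude: 36° + 38/60 + 40/3600 = 36 + 0.633333 + 0.011111 = 36.6444444
  N ⇒ keep positive
  λ: 57′ + 10.7″ = 57.17833′; 134 + 57.17833/60 = 134.9529722
  W → negative
Point 2:
  Latitude: 68 + 7/60 + 10.29/3600 = 68.1195250
  hemisphere S, so the sign is −
  Longitude: 41′ + 52″ = 41.86667′; 10 + 41.86667/60 = 10.6977778
  W ⇒ negate
Point 3:
  φ: 0 + 53/60 + 40/3600 = 0.8944444
  S → negative
  Lon: 157° + 16/60 + 17.1/3600 = 157 + 0.266667 + 0.004750 = 157.2714167
  hemisphere W, so the sign is −
Point 4:
  Latitude: 46 + 59/60 + 19/3600 = 46.9886111
  S ⇒ negate
  λ: 174° + 31/60 + 1/3600 = 174 + 0.516667 + 0.000278 = 174.5169444
  W → negative
Point 5:
  Latitude: 23° + 33/60 + 43/3600 = 23 + 0.550000 + 0.011944 = 23.5619444
  N ⇒ keep positive
  λ: 39 + 31/60 + 34.1/3600 = 39.5261389
  E ⇒ keep positive
Point 6:
  φ: 21′ + 17.3″ = 21.28833′; 50 + 21.28833/60 = 50.3548056
  hemisphere S, so the sign is −
  λ: 169° + 53/60 + 50/3600 = 169 + 0.883333 + 0.013889 = 169.8972222
  W → negative

1. 36.644444, -134.952972
2. -68.119525, -10.697778
3. -0.894444, -157.271417
4. -46.988611, -174.516944
5. 23.561944, 39.526139
6. -50.354806, -169.897222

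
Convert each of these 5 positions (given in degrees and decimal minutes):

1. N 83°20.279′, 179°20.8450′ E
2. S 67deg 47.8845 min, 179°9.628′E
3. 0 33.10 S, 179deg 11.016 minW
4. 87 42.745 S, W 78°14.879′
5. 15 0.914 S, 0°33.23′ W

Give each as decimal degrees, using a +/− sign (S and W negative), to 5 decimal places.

Point 1:
  Lat: 83 + 20.279/60 = 83.337983
  N → positive
  Longitude: 20.845′ = 0.347417°; total 179.347417
  E → positive
Point 2:
  Latitude: 67 + 47.8845/60 = 67.798075
  S ⇒ negate
  Longitude: 9.628′ = 0.160467°; total 179.160467
  E → positive
Point 3:
  Latitude: 0 + 33.1/60 = 0.551667
  S → negative
  Lon: 11.016′ = 0.183600°; total 179.183600
  W → negative
Point 4:
  φ: 42.745′ = 0.712417°; total 87.712417
  S ⇒ negate
  λ: 14.879′ = 0.247983°; total 78.247983
  W ⇒ negate
Point 5:
  φ: 15 + 0.914/60 = 15.015233
  S ⇒ negate
  Lon: 0 + 33.23/60 = 0.553833
  W → negative

1. 83.33798, 179.34742
2. -67.79808, 179.16047
3. -0.55167, -179.18360
4. -87.71242, -78.24798
5. -15.01523, -0.55383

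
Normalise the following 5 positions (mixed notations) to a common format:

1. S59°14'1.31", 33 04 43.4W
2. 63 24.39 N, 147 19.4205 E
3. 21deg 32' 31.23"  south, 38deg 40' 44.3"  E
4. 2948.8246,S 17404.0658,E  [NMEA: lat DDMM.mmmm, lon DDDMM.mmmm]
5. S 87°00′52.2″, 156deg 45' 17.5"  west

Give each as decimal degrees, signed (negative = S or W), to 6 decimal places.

1. -59.233697, -33.078722
2. 63.406500, 147.323675
3. -21.542008, 38.678972
4. -29.813743, 174.067763
5. -87.014500, -156.754861

Point 1:
  φ: 14′ + 1.31″ = 14.02183′; 59 + 14.02183/60 = 59.2336972
  hemisphere S, so the sign is −
  λ: 33 + 4/60 + 43.4/3600 = 33.0787222
  W ⇒ negate
Point 2:
  Latitude: 63 + 24.39/60 = 63.4065000
  N → positive
  Lon: 19.4205′ = 0.323675°; total 147.3236750
  E ⇒ keep positive
Point 3:
  φ: 32′ + 31.23″ = 32.52050′; 21 + 32.52050/60 = 21.5420083
  hemisphere S, so the sign is −
  Longitude: 40′ + 44.3″ = 40.73833′; 38 + 40.73833/60 = 38.6789722
  E ⇒ keep positive
Point 4:
  Lat: degrees = first 2 digits = 29, minutes = 48.8246; 29 + 48.8246/60 = 29.8137433
  S → negative
  Lon: split at 3 digits → 174° and 4.0658′; 174 + 4.0658/60 = 174.0677633
  E → positive
Point 5:
  Lat: 87° + 0/60 + 52.2/3600 = 87 + 0.000000 + 0.014500 = 87.0145000
  S → negative
  Longitude: 156 + 45/60 + 17.5/3600 = 156.7548611
  W ⇒ negate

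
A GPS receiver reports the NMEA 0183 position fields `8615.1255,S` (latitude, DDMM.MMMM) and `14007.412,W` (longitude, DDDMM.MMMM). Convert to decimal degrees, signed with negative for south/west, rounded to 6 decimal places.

-86.252092, -140.123533

φ: degrees = first 2 digits = 86, minutes = 15.1255; 86 + 15.1255/60 = 86.2520917
S ⇒ negate
Lon: degrees = first 3 digits = 140, minutes = 7.412; 140 + 7.412/60 = 140.1235333
W ⇒ negate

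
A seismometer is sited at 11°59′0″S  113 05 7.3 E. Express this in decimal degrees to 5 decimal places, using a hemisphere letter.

Latitude: 11 + 59/60 + 0/3600 = 11.983333
λ: 5′ + 7.3″ = 5.12167′; 113 + 5.12167/60 = 113.085361

11.98333° S, 113.08536° E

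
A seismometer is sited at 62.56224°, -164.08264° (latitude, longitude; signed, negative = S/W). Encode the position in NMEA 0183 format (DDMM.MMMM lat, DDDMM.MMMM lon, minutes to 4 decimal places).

6233.7344,N / 16404.9584,W

Lat: minutes = (62.562240 − 62) × 60 = 33.734400
Longitude is negative → W; |value| = 164.082640
Longitude: minutes = (164.082640 − 164) × 60 = 4.958400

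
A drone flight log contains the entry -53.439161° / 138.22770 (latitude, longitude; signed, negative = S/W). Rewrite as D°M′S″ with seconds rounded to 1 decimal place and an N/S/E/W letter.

Latitude is negative → S; |value| = 53.439161
Latitude: 0.439161 × 60 = 26.34966′ → 26′, remainder × 60 = 20.980″
λ: 0.227700 × 60 = 13.66200′ → 13′, remainder × 60 = 39.720″

53°26′21.0″ S, 138°13′39.7″ E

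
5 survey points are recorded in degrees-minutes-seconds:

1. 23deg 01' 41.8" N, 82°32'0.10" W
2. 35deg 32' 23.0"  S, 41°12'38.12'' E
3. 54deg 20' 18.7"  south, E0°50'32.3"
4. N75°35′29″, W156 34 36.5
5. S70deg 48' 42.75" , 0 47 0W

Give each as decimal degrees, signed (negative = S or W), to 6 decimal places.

1. 23.028278, -82.533361
2. -35.539722, 41.210589
3. -54.338528, 0.842306
4. 75.591389, -156.576806
5. -70.811875, -0.783333

Point 1:
  Lat: 1′ + 41.8″ = 1.69667′; 23 + 1.69667/60 = 23.0282778
  N → positive
  Lon: 82° + 32/60 + 0.1/3600 = 82 + 0.533333 + 0.000028 = 82.5333611
  W ⇒ negate
Point 2:
  φ: 32′ + 23″ = 32.38333′; 35 + 32.38333/60 = 35.5397222
  S ⇒ negate
  λ: 41° + 12/60 + 38.12/3600 = 41 + 0.200000 + 0.010589 = 41.2105889
  E → positive
Point 3:
  Lat: 54° + 20/60 + 18.7/3600 = 54 + 0.333333 + 0.005194 = 54.3385278
  hemisphere S, so the sign is −
  λ: 0° + 50/60 + 32.3/3600 = 0 + 0.833333 + 0.008972 = 0.8423056
  E ⇒ keep positive
Point 4:
  Latitude: 35′ + 29″ = 35.48333′; 75 + 35.48333/60 = 75.5913889
  N → positive
  Longitude: 156 + 34/60 + 36.5/3600 = 156.5768056
  hemisphere W, so the sign is −
Point 5:
  Lat: 70 + 48/60 + 42.75/3600 = 70.8118750
  S ⇒ negate
  Lon: 0° + 47/60 + 0/3600 = 0 + 0.783333 + 0.000000 = 0.7833333
  W → negative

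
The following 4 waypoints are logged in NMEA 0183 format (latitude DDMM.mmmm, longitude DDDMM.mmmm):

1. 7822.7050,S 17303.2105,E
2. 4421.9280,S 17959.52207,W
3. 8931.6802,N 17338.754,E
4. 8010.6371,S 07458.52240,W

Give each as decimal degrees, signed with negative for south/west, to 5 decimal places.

1. -78.37842, 173.05351
2. -44.36547, -179.99203
3. 89.52800, 173.64590
4. -80.17729, -74.97537

Point 1:
  Lat: split at 2 digits → 78° and 22.705′; 78 + 22.705/60 = 78.378417
  S → negative
  Lon: degrees = first 3 digits = 173, minutes = 3.2105; 173 + 3.2105/60 = 173.053508
  E ⇒ keep positive
Point 2:
  Latitude: degrees = first 2 digits = 44, minutes = 21.928; 44 + 21.928/60 = 44.365467
  hemisphere S, so the sign is −
  Lon: split at 3 digits → 179° and 59.52207′; 179 + 59.52207/60 = 179.992035
  hemisphere W, so the sign is −
Point 3:
  Latitude: degrees = first 2 digits = 89, minutes = 31.6802; 89 + 31.6802/60 = 89.528003
  N → positive
  λ: degrees = first 3 digits = 173, minutes = 38.754; 173 + 38.754/60 = 173.645900
  E → positive
Point 4:
  Lat: split at 2 digits → 80° and 10.6371′; 80 + 10.6371/60 = 80.177285
  S ⇒ negate
  Lon: split at 3 digits → 074° and 58.5224′; 74 + 58.5224/60 = 74.975373
  W ⇒ negate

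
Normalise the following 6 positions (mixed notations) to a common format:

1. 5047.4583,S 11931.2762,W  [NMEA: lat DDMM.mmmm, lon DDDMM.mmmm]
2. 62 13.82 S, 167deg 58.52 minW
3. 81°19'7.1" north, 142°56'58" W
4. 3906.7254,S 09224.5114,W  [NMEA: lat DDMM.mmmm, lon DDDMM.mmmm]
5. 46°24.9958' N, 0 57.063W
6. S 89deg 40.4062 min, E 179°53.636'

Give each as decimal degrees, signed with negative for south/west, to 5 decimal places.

Point 1:
  Latitude: split at 2 digits → 50° and 47.4583′; 50 + 47.4583/60 = 50.790972
  S → negative
  λ: degrees = first 3 digits = 119, minutes = 31.2762; 119 + 31.2762/60 = 119.521270
  hemisphere W, so the sign is −
Point 2:
  Latitude: 13.82′ = 0.230333°; total 62.230333
  S ⇒ negate
  λ: 58.52′ = 0.975333°; total 167.975333
  W → negative
Point 3:
  φ: 19′ + 7.1″ = 19.11833′; 81 + 19.11833/60 = 81.318639
  N ⇒ keep positive
  Longitude: 142° + 56/60 + 58/3600 = 142 + 0.933333 + 0.016111 = 142.949444
  W → negative
Point 4:
  Lat: split at 2 digits → 39° and 6.7254′; 39 + 6.7254/60 = 39.112090
  S ⇒ negate
  λ: split at 3 digits → 092° and 24.5114′; 92 + 24.5114/60 = 92.408523
  W ⇒ negate
Point 5:
  φ: 46 + 24.9958/60 = 46.416597
  N ⇒ keep positive
  λ: 57.063′ = 0.951050°; total 0.951050
  hemisphere W, so the sign is −
Point 6:
  Latitude: 40.4062′ = 0.673437°; total 89.673437
  S ⇒ negate
  λ: 179 + 53.636/60 = 179.893933
  E ⇒ keep positive

1. -50.79097, -119.52127
2. -62.23033, -167.97533
3. 81.31864, -142.94944
4. -39.11209, -92.40852
5. 46.41660, -0.95105
6. -89.67344, 179.89393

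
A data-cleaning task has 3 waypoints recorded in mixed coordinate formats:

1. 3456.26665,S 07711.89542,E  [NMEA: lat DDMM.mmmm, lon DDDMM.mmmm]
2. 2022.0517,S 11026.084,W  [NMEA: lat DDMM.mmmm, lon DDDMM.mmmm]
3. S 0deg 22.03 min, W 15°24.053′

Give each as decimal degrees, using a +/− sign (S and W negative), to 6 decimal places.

1. -34.937778, 77.198257
2. -20.367528, -110.434733
3. -0.367167, -15.400883

Point 1:
  φ: split at 2 digits → 34° and 56.26665′; 34 + 56.26665/60 = 34.9377775
  S → negative
  Longitude: degrees = first 3 digits = 77, minutes = 11.89542; 77 + 11.89542/60 = 77.1982570
  E ⇒ keep positive
Point 2:
  Lat: split at 2 digits → 20° and 22.0517′; 20 + 22.0517/60 = 20.3675283
  S → negative
  λ: split at 3 digits → 110° and 26.084′; 110 + 26.084/60 = 110.4347333
  W ⇒ negate
Point 3:
  Lat: 0 + 22.03/60 = 0.3671667
  S → negative
  λ: 15 + 24.053/60 = 15.4008833
  W ⇒ negate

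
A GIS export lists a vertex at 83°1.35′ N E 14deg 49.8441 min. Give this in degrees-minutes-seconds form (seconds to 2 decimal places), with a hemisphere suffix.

Latitude: fractional minutes 0.35000 × 60 = 21.0000″
Longitude: fractional minutes 0.84410 × 60 = 50.6460″

83°01′21.00″ N, 14°49′50.65″ E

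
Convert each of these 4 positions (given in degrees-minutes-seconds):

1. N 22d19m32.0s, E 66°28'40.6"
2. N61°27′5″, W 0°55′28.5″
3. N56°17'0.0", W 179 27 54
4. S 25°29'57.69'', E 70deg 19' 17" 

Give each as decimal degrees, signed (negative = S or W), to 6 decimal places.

Point 1:
  Lat: 19′ + 32″ = 19.53333′; 22 + 19.53333/60 = 22.3255556
  N → positive
  Lon: 66° + 28/60 + 40.6/3600 = 66 + 0.466667 + 0.011278 = 66.4779444
  E ⇒ keep positive
Point 2:
  Latitude: 27′ + 5″ = 27.08333′; 61 + 27.08333/60 = 61.4513889
  N ⇒ keep positive
  Lon: 0° + 55/60 + 28.5/3600 = 0 + 0.916667 + 0.007917 = 0.9245833
  W ⇒ negate
Point 3:
  φ: 56° + 17/60 + 0/3600 = 56 + 0.283333 + 0.000000 = 56.2833333
  N → positive
  Lon: 27′ + 54″ = 27.90000′; 179 + 27.90000/60 = 179.4650000
  hemisphere W, so the sign is −
Point 4:
  φ: 25 + 29/60 + 57.69/3600 = 25.4993583
  hemisphere S, so the sign is −
  Longitude: 70° + 19/60 + 17/3600 = 70 + 0.316667 + 0.004722 = 70.3213889
  E ⇒ keep positive

1. 22.325556, 66.477944
2. 61.451389, -0.924583
3. 56.283333, -179.465000
4. -25.499358, 70.321389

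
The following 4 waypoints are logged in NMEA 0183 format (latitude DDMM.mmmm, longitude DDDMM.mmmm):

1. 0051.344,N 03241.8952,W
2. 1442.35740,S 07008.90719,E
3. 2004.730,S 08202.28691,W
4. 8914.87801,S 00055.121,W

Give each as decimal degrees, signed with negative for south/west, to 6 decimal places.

1. 0.855733, -32.698253
2. -14.705957, 70.148453
3. -20.078833, -82.038115
4. -89.247967, -0.918683

Point 1:
  Lat: degrees = first 2 digits = 0, minutes = 51.344; 0 + 51.344/60 = 0.8557333
  N ⇒ keep positive
  λ: degrees = first 3 digits = 32, minutes = 41.8952; 32 + 41.8952/60 = 32.6982533
  W ⇒ negate
Point 2:
  φ: split at 2 digits → 14° and 42.3574′; 14 + 42.3574/60 = 14.7059567
  S → negative
  Longitude: split at 3 digits → 070° and 8.90719′; 70 + 8.90719/60 = 70.1484532
  E ⇒ keep positive
Point 3:
  Lat: split at 2 digits → 20° and 4.73′; 20 + 4.73/60 = 20.0788333
  hemisphere S, so the sign is −
  λ: degrees = first 3 digits = 82, minutes = 2.28691; 82 + 2.28691/60 = 82.0381152
  W → negative
Point 4:
  φ: split at 2 digits → 89° and 14.87801′; 89 + 14.87801/60 = 89.2479668
  hemisphere S, so the sign is −
  Longitude: degrees = first 3 digits = 0, minutes = 55.121; 0 + 55.121/60 = 0.9186833
  W → negative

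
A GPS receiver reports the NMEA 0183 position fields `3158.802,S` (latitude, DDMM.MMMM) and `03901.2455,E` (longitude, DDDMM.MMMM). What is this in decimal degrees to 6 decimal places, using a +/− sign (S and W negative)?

-31.980033, 39.020758

φ: degrees = first 2 digits = 31, minutes = 58.802; 31 + 58.802/60 = 31.9800333
S → negative
Longitude: split at 3 digits → 039° and 1.2455′; 39 + 1.2455/60 = 39.0207583
E ⇒ keep positive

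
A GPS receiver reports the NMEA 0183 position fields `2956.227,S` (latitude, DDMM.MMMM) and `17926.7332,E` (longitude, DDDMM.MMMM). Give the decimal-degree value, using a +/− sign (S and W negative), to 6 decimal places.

Lat: degrees = first 2 digits = 29, minutes = 56.227; 29 + 56.227/60 = 29.9371167
S → negative
λ: split at 3 digits → 179° and 26.7332′; 179 + 26.7332/60 = 179.4455533
E ⇒ keep positive

-29.937117, 179.445553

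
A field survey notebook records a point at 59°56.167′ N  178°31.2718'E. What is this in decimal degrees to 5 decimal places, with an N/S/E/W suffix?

59.93612° N, 178.52120° E

Lat: 56.167′ = 0.936117°; total 59.936117
Lon: 178 + 31.2718/60 = 178.521197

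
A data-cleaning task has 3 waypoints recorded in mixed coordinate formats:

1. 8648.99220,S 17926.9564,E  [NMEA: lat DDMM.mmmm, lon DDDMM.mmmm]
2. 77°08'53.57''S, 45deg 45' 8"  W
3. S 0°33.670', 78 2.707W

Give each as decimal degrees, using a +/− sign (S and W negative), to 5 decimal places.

1. -86.81654, 179.44927
2. -77.14821, -45.75222
3. -0.56117, -78.04512

Point 1:
  Lat: split at 2 digits → 86° and 48.9922′; 86 + 48.9922/60 = 86.816537
  S → negative
  Lon: degrees = first 3 digits = 179, minutes = 26.9564; 179 + 26.9564/60 = 179.449273
  E → positive
Point 2:
  Lat: 77 + 8/60 + 53.57/3600 = 77.148214
  S ⇒ negate
  Longitude: 45′ + 8″ = 45.13333′; 45 + 45.13333/60 = 45.752222
  W ⇒ negate
Point 3:
  Lat: 33.67′ = 0.561167°; total 0.561167
  S → negative
  Longitude: 78 + 2.707/60 = 78.045117
  W → negative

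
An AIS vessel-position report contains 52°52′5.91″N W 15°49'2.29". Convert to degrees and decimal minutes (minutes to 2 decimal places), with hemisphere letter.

52° 52.10′ N, 15° 49.04′ W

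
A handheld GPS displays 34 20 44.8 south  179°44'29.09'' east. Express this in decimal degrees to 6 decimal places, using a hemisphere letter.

34.345778° S, 179.741414° E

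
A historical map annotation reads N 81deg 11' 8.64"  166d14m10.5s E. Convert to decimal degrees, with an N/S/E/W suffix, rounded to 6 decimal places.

81.185733° N, 166.236250° E

Lat: 81 + 11/60 + 8.64/3600 = 81.1857333
Lon: 14′ + 10.5″ = 14.17500′; 166 + 14.17500/60 = 166.2362500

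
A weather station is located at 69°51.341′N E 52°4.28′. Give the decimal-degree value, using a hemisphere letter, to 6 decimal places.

Lat: 69 + 51.341/60 = 69.8556833
Longitude: 4.28′ = 0.071333°; total 52.0713333

69.855683° N, 52.071333° E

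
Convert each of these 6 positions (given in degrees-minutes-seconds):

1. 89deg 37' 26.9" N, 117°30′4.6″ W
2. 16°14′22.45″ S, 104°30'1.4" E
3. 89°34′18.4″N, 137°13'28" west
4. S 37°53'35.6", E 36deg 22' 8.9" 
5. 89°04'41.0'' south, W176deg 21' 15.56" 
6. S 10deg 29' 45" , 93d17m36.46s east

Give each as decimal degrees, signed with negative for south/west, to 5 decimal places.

Point 1:
  Latitude: 89° + 37/60 + 26.9/3600 = 89 + 0.616667 + 0.007472 = 89.624139
  N → positive
  Longitude: 30′ + 4.6″ = 30.07667′; 117 + 30.07667/60 = 117.501278
  hemisphere W, so the sign is −
Point 2:
  Latitude: 14′ + 22.45″ = 14.37417′; 16 + 14.37417/60 = 16.239569
  S ⇒ negate
  λ: 104° + 30/60 + 1.4/3600 = 104 + 0.500000 + 0.000389 = 104.500389
  E → positive
Point 3:
  Lat: 34′ + 18.4″ = 34.30667′; 89 + 34.30667/60 = 89.571778
  N ⇒ keep positive
  Lon: 137° + 13/60 + 28/3600 = 137 + 0.216667 + 0.007778 = 137.224444
  hemisphere W, so the sign is −
Point 4:
  Lat: 53′ + 35.6″ = 53.59333′; 37 + 53.59333/60 = 37.893222
  S → negative
  Longitude: 36 + 22/60 + 8.9/3600 = 36.369139
  E ⇒ keep positive
Point 5:
  Lat: 89 + 4/60 + 41/3600 = 89.078056
  hemisphere S, so the sign is −
  Longitude: 176 + 21/60 + 15.56/3600 = 176.354322
  W ⇒ negate
Point 6:
  φ: 29′ + 45″ = 29.75000′; 10 + 29.75000/60 = 10.495833
  S → negative
  λ: 93° + 17/60 + 36.46/3600 = 93 + 0.283333 + 0.010128 = 93.293461
  E ⇒ keep positive

1. 89.62414, -117.50128
2. -16.23957, 104.50039
3. 89.57178, -137.22444
4. -37.89322, 36.36914
5. -89.07806, -176.35432
6. -10.49583, 93.29346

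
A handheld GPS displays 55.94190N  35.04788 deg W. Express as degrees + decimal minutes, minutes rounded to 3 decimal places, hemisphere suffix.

55° 56.514′ N, 35° 2.873′ W

Latitude: minutes = (55.941900 − 55) × 60 = 56.51400
Lon: minutes = (35.047880 − 35) × 60 = 2.87280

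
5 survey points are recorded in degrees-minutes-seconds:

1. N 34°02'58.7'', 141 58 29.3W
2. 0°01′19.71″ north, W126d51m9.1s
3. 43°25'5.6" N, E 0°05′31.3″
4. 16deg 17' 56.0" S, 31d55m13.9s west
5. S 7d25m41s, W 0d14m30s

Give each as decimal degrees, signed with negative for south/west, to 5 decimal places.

Point 1:
  Latitude: 34° + 2/60 + 58.7/3600 = 34 + 0.033333 + 0.016306 = 34.049639
  N → positive
  λ: 141° + 58/60 + 29.3/3600 = 141 + 0.966667 + 0.008139 = 141.974806
  W → negative
Point 2:
  φ: 0° + 1/60 + 19.71/3600 = 0 + 0.016667 + 0.005475 = 0.022142
  N ⇒ keep positive
  Longitude: 51′ + 9.1″ = 51.15167′; 126 + 51.15167/60 = 126.852528
  W → negative
Point 3:
  φ: 25′ + 5.6″ = 25.09333′; 43 + 25.09333/60 = 43.418222
  N → positive
  Longitude: 5′ + 31.3″ = 5.52167′; 0 + 5.52167/60 = 0.092028
  E ⇒ keep positive
Point 4:
  Lat: 16° + 17/60 + 56/3600 = 16 + 0.283333 + 0.015556 = 16.298889
  S ⇒ negate
  λ: 55′ + 13.9″ = 55.23167′; 31 + 55.23167/60 = 31.920528
  W → negative
Point 5:
  Latitude: 7 + 25/60 + 41/3600 = 7.428056
  hemisphere S, so the sign is −
  λ: 0° + 14/60 + 30/3600 = 0 + 0.233333 + 0.008333 = 0.241667
  W → negative

1. 34.04964, -141.97481
2. 0.02214, -126.85253
3. 43.41822, 0.09203
4. -16.29889, -31.92053
5. -7.42806, -0.24167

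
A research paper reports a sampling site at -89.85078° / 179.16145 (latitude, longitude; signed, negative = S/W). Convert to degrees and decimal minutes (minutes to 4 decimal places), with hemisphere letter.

89° 51.0468′ S, 179° 9.6870′ E

Latitude is negative → S; |value| = 89.850780
Latitude: fractional part 0.850780 → 51.046800 minutes
λ: fractional part 0.161450 → 9.687000 minutes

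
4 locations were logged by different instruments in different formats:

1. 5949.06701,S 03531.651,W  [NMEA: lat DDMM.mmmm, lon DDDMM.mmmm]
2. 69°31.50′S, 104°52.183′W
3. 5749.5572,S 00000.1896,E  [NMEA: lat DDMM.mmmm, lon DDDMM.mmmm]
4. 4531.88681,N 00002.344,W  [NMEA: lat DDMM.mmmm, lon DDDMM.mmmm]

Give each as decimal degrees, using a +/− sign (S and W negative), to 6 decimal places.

1. -59.817784, -35.527517
2. -69.525000, -104.869717
3. -57.825953, 0.003160
4. 45.531447, -0.039067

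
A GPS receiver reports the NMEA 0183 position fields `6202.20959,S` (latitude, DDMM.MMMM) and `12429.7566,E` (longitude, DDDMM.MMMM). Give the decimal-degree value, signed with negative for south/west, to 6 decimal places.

Lat: degrees = first 2 digits = 62, minutes = 2.20959; 62 + 2.20959/60 = 62.0368265
S → negative
Lon: degrees = first 3 digits = 124, minutes = 29.7566; 124 + 29.7566/60 = 124.4959433
E ⇒ keep positive

-62.036827, 124.495943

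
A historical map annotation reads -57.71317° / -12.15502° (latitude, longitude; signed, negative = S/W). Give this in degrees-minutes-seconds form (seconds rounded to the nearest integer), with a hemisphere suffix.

57°42′47″ S, 12°09′18″ W

Latitude is negative → S; |value| = 57.713170
φ: 0.713170° → 42.79020′; 0.79020 × 60 = 47.41″
Longitude is negative → W; |value| = 12.155020
Lon: whole degrees 12; 9.30120′ → 9′ and 18.07″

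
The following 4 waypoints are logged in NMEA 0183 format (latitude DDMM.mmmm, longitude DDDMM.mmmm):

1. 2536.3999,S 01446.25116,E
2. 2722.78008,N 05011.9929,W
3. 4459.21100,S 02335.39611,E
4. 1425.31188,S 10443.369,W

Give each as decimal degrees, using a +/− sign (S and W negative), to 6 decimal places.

1. -25.606665, 14.770853
2. 27.379668, -50.199882
3. -44.986850, 23.589935
4. -14.421865, -104.722817

Point 1:
  Lat: split at 2 digits → 25° and 36.3999′; 25 + 36.3999/60 = 25.6066650
  S → negative
  Lon: degrees = first 3 digits = 14, minutes = 46.25116; 14 + 46.25116/60 = 14.7708527
  E ⇒ keep positive
Point 2:
  Latitude: degrees = first 2 digits = 27, minutes = 22.78008; 27 + 22.78008/60 = 27.3796680
  N ⇒ keep positive
  λ: split at 3 digits → 050° and 11.9929′; 50 + 11.9929/60 = 50.1998817
  W ⇒ negate
Point 3:
  Lat: degrees = first 2 digits = 44, minutes = 59.211; 44 + 59.211/60 = 44.9868500
  S ⇒ negate
  Lon: degrees = first 3 digits = 23, minutes = 35.39611; 23 + 35.39611/60 = 23.5899352
  E → positive
Point 4:
  Lat: degrees = first 2 digits = 14, minutes = 25.31188; 14 + 25.31188/60 = 14.4218647
  hemisphere S, so the sign is −
  Lon: split at 3 digits → 104° and 43.369′; 104 + 43.369/60 = 104.7228167
  W ⇒ negate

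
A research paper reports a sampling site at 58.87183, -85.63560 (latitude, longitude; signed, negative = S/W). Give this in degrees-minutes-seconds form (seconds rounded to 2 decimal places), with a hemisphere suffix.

58°52′18.59″ N, 85°38′8.16″ W

φ: whole degrees 58; 52.30980′ → 52′ and 18.5880″
Longitude is negative → W; |value| = 85.635600
Lon: 0.635600 × 60 = 38.13600′ → 38′, remainder × 60 = 8.1600″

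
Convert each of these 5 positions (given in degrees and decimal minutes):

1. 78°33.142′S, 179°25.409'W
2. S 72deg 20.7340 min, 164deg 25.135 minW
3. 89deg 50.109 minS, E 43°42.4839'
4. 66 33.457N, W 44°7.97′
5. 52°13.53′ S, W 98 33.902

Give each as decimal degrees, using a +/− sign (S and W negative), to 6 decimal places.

1. -78.552367, -179.423483
2. -72.345567, -164.418917
3. -89.835150, 43.708065
4. 66.557617, -44.132833
5. -52.225500, -98.565033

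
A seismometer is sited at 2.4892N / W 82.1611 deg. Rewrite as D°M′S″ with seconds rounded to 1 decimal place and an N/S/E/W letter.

Latitude: whole degrees 2; 29.35200′ → 29′ and 21.120″
λ: whole degrees 82; 9.66600′ → 9′ and 39.960″

2°29′21.1″ N, 82°09′40.0″ W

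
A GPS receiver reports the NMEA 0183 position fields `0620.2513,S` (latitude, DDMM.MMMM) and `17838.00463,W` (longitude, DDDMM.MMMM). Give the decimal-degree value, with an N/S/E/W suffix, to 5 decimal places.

6.33752° S, 178.63341° W

Latitude: degrees = first 2 digits = 6, minutes = 20.2513; 6 + 20.2513/60 = 6.337522
Longitude: degrees = first 3 digits = 178, minutes = 38.00463; 178 + 38.00463/60 = 178.633411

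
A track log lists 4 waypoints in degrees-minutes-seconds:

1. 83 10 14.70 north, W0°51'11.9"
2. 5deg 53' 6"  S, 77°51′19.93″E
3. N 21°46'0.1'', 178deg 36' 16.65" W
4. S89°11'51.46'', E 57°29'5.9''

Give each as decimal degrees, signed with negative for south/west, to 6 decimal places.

1. 83.170750, -0.853306
2. -5.885000, 77.855536
3. 21.766694, -178.604625
4. -89.197628, 57.484972

Point 1:
  Latitude: 83 + 10/60 + 14.7/3600 = 83.1707500
  N → positive
  Lon: 0 + 51/60 + 11.9/3600 = 0.8533056
  W → negative
Point 2:
  Latitude: 53′ + 6″ = 53.10000′; 5 + 53.10000/60 = 5.8850000
  S → negative
  λ: 77° + 51/60 + 19.93/3600 = 77 + 0.850000 + 0.005536 = 77.8555361
  E → positive
Point 3:
  Lat: 21° + 46/60 + 0.1/3600 = 21 + 0.766667 + 0.000028 = 21.7666944
  N → positive
  Longitude: 178° + 36/60 + 16.65/3600 = 178 + 0.600000 + 0.004625 = 178.6046250
  hemisphere W, so the sign is −
Point 4:
  φ: 89° + 11/60 + 51.46/3600 = 89 + 0.183333 + 0.014294 = 89.1976278
  S → negative
  λ: 57° + 29/60 + 5.9/3600 = 57 + 0.483333 + 0.001639 = 57.4849722
  E ⇒ keep positive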